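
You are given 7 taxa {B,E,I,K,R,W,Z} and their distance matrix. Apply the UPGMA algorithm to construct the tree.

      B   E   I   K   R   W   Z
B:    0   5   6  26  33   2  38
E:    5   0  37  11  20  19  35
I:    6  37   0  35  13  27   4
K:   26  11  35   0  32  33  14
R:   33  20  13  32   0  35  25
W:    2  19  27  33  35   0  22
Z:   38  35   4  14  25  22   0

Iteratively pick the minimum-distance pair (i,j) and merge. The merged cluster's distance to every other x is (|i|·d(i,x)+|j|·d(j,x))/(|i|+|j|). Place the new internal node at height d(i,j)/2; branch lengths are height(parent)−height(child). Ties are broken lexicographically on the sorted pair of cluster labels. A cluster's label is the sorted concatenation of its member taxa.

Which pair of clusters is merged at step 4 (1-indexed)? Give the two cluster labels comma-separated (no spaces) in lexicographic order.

iteration 1: select B,W (d=2); attach at lengths (1, 1); label the merged cluster BW
  updated: d(BW,E)=12, d(BW,I)=33/2, d(BW,K)=59/2, d(BW,R)=34, d(BW,Z)=30
iteration 2: select I,Z (d=4); attach at lengths (2, 2); label the merged cluster IZ
  updated: d(BW,IZ)=93/4, d(E,IZ)=36, d(IZ,K)=49/2, d(IZ,R)=19
iteration 3: select E,K (d=11); attach at lengths (11/2, 11/2); label the merged cluster EK
  updated: d(BW,EK)=83/4, d(EK,IZ)=121/4, d(EK,R)=26
iteration 4: select IZ,R (d=19); attach at lengths (15/2, 19/2); label the merged cluster IRZ
  updated: d(BW,IRZ)=161/6, d(EK,IRZ)=173/6
iteration 5: select BW,EK (d=83/4); attach at lengths (75/8, 39/8); label the merged cluster BEKW
  updated: d(BEKW,IRZ)=167/6
iteration 6: select BEKW,IRZ (d=167/6); attach at lengths (85/24, 53/12); label the merged cluster BEIKRWZ
final tree: (((B:1,W:1):75/8,(E:11/2,K:11/2):39/8):85/24,((I:2,Z:2):15/2,R:19/2):53/12)
total length: 1349/24

IZ,R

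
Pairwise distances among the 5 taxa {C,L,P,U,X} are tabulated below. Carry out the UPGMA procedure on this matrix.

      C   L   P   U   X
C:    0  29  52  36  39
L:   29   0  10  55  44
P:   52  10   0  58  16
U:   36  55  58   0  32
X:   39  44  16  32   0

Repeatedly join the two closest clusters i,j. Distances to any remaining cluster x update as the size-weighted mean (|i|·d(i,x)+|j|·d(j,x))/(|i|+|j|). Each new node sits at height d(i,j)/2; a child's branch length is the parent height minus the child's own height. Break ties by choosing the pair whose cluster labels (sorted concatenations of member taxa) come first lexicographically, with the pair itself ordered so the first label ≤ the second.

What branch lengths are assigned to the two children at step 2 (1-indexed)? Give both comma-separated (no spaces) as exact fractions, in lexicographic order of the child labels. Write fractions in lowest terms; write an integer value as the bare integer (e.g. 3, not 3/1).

step 1: merge (L,P) at d=10; branch lengths L→5, P→5; new cluster LP
  updated: d(C,LP)=81/2, d(LP,U)=113/2, d(LP,X)=30
step 2: merge (LP,X) at d=30; branch lengths LP→10, X→15; new cluster LPX
  updated: d(C,LPX)=40, d(LPX,U)=145/3
step 3: merge (C,U) at d=36; branch lengths C→18, U→18; new cluster CU
  updated: d(CU,LPX)=265/6
step 4: merge (CU,LPX) at d=265/6; branch lengths CU→49/12, LPX→85/12; new cluster CLPUX
final tree: ((C:18,U:18):49/12,((L:5,P:5):10,X:15):85/12)
total length: 493/6

10,15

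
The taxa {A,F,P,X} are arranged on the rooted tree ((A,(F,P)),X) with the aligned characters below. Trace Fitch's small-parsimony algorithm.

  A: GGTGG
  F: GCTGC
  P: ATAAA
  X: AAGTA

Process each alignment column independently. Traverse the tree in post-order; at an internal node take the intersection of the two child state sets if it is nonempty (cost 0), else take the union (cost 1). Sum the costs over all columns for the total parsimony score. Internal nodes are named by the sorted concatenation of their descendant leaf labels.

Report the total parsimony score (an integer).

FP@0: {G} ∪ {A} = {A,G} (union, +1)
AFP@0: {G} ∩ {A,G} = {G} (intersection, +0)
AFPX@0: {G} ∪ {A} = {A,G} (union, +1)
FP@1: {C} ∪ {T} = {C,T} (union, +1)
AFP@1: {G} ∪ {C,T} = {C,G,T} (union, +1)
AFPX@1: {C,G,T} ∪ {A} = {A,C,G,T} (union, +1)
FP@2: {T} ∪ {A} = {A,T} (union, +1)
AFP@2: {T} ∩ {A,T} = {T} (intersection, +0)
AFPX@2: {T} ∪ {G} = {G,T} (union, +1)
FP@3: {G} ∪ {A} = {A,G} (union, +1)
AFP@3: {G} ∩ {A,G} = {G} (intersection, +0)
AFPX@3: {G} ∪ {T} = {G,T} (union, +1)
FP@4: {C} ∪ {A} = {A,C} (union, +1)
AFP@4: {G} ∪ {A,C} = {A,C,G} (union, +1)
AFPX@4: {A,C,G} ∩ {A} = {A} (intersection, +0)
per-site changes: [2, 3, 2, 2, 2]; total = 11

11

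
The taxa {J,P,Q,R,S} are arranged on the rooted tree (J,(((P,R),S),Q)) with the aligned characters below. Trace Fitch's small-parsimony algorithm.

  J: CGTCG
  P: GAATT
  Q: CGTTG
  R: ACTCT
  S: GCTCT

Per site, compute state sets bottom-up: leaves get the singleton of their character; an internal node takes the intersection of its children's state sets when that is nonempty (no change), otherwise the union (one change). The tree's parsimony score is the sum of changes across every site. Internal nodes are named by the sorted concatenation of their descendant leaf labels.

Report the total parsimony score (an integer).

8

PR@0: {G} ∪ {A} = {A,G} (union, +1)
PRS@0: {A,G} ∩ {G} = {G} (intersection, +0)
PQRS@0: {G} ∪ {C} = {C,G} (union, +1)
JPQRS@0: {C} ∩ {C,G} = {C} (intersection, +0)
PR@1: {A} ∪ {C} = {A,C} (union, +1)
PRS@1: {A,C} ∩ {C} = {C} (intersection, +0)
PQRS@1: {C} ∪ {G} = {C,G} (union, +1)
JPQRS@1: {G} ∩ {C,G} = {G} (intersection, +0)
PR@2: {A} ∪ {T} = {A,T} (union, +1)
PRS@2: {A,T} ∩ {T} = {T} (intersection, +0)
PQRS@2: {T} ∩ {T} = {T} (intersection, +0)
JPQRS@2: {T} ∩ {T} = {T} (intersection, +0)
PR@3: {T} ∪ {C} = {C,T} (union, +1)
PRS@3: {C,T} ∩ {C} = {C} (intersection, +0)
PQRS@3: {C} ∪ {T} = {C,T} (union, +1)
JPQRS@3: {C} ∩ {C,T} = {C} (intersection, +0)
PR@4: {T} ∩ {T} = {T} (intersection, +0)
PRS@4: {T} ∩ {T} = {T} (intersection, +0)
PQRS@4: {T} ∪ {G} = {G,T} (union, +1)
JPQRS@4: {G} ∩ {G,T} = {G} (intersection, +0)
per-site changes: [2, 2, 1, 2, 1]; total = 8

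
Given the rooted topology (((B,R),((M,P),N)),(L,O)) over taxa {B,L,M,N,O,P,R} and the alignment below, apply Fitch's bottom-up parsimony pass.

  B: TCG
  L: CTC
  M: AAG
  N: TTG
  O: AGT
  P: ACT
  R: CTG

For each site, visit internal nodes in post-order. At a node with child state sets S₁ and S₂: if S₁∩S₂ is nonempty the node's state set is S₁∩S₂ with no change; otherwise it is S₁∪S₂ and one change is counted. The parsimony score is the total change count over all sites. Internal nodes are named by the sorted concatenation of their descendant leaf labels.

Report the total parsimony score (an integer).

11

BR@0: {T} ∪ {C} = {C,T} (union, +1)
MP@0: {A} ∩ {A} = {A} (intersection, +0)
MNP@0: {A} ∪ {T} = {A,T} (union, +1)
BMNPR@0: {C,T} ∩ {A,T} = {T} (intersection, +0)
LO@0: {C} ∪ {A} = {A,C} (union, +1)
BLMNOPR@0: {T} ∪ {A,C} = {A,C,T} (union, +1)
BR@1: {C} ∪ {T} = {C,T} (union, +1)
MP@1: {A} ∪ {C} = {A,C} (union, +1)
MNP@1: {A,C} ∪ {T} = {A,C,T} (union, +1)
BMNPR@1: {C,T} ∩ {A,C,T} = {C,T} (intersection, +0)
LO@1: {T} ∪ {G} = {G,T} (union, +1)
BLMNOPR@1: {C,T} ∩ {G,T} = {T} (intersection, +0)
BR@2: {G} ∩ {G} = {G} (intersection, +0)
MP@2: {G} ∪ {T} = {G,T} (union, +1)
MNP@2: {G,T} ∩ {G} = {G} (intersection, +0)
BMNPR@2: {G} ∩ {G} = {G} (intersection, +0)
LO@2: {C} ∪ {T} = {C,T} (union, +1)
BLMNOPR@2: {G} ∪ {C,T} = {C,G,T} (union, +1)
per-site changes: [4, 4, 3]; total = 11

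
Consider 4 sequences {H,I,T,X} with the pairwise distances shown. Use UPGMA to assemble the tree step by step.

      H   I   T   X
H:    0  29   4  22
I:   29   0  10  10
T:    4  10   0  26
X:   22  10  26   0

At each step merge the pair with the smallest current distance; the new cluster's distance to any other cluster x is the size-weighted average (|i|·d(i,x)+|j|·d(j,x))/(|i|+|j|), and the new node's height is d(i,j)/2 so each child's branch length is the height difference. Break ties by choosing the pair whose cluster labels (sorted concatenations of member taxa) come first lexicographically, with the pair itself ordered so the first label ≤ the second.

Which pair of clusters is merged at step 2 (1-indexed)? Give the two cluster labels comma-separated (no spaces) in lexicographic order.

I,X

1. join H+T (d=4) ⇒ HT; edges |H|=2, |T|=2
  updated: d(HT,I)=39/2, d(HT,X)=24
2. join I+X (d=10) ⇒ IX; edges |I|=5, |X|=5
  updated: d(HT,IX)=87/4
3. join HT+IX (d=87/4) ⇒ HITX; edges |HT|=71/8, |IX|=47/8
final tree: ((H:2,T:2):71/8,(I:5,X:5):47/8)
total length: 115/4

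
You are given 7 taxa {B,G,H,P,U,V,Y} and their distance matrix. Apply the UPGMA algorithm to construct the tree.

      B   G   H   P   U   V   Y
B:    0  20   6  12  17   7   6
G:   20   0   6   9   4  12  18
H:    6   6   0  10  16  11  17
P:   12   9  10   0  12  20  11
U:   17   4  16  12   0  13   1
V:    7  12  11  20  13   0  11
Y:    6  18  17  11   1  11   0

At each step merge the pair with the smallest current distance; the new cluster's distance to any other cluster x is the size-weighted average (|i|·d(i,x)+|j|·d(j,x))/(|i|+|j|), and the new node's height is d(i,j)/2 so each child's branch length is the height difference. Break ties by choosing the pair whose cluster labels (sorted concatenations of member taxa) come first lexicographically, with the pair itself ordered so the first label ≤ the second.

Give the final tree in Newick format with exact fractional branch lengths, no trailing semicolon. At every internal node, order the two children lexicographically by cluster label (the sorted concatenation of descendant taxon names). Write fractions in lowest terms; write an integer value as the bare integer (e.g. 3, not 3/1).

(((B:3,H:3):3/2,V:9/2):13/6,((G:9/2,P:9/2):9/8,(U:1/2,Y:1/2):41/8):25/24)

step 1: merge (U,Y) at d=1; branch lengths U→1/2, Y→1/2; new cluster UY
  updated: d(B,UY)=23/2, d(G,UY)=11, d(H,UY)=33/2, d(P,UY)=23/2, d(UY,V)=12
step 2: merge (B,H) at d=6; branch lengths B→3, H→3; new cluster BH
  updated: d(BH,G)=13, d(BH,P)=11, d(BH,UY)=14, d(BH,V)=9
step 3: merge (BH,V) at d=9; branch lengths BH→3/2, V→9/2; new cluster BHV
  updated: d(BHV,G)=38/3, d(BHV,P)=14, d(BHV,UY)=40/3
step 4: merge (G,P) at d=9; branch lengths G→9/2, P→9/2; new cluster GP
  updated: d(BHV,GP)=40/3, d(GP,UY)=45/4
step 5: merge (GP,UY) at d=45/4; branch lengths GP→9/8, UY→41/8; new cluster GPUY
  updated: d(BHV,GPUY)=40/3
step 6: merge (BHV,GPUY) at d=40/3; branch lengths BHV→13/6, GPUY→25/24; new cluster BGHPUVY
final tree: (((B:3,H:3):3/2,V:9/2):13/6,((G:9/2,P:9/2):9/8,(U:1/2,Y:1/2):41/8):25/24)
total length: 755/24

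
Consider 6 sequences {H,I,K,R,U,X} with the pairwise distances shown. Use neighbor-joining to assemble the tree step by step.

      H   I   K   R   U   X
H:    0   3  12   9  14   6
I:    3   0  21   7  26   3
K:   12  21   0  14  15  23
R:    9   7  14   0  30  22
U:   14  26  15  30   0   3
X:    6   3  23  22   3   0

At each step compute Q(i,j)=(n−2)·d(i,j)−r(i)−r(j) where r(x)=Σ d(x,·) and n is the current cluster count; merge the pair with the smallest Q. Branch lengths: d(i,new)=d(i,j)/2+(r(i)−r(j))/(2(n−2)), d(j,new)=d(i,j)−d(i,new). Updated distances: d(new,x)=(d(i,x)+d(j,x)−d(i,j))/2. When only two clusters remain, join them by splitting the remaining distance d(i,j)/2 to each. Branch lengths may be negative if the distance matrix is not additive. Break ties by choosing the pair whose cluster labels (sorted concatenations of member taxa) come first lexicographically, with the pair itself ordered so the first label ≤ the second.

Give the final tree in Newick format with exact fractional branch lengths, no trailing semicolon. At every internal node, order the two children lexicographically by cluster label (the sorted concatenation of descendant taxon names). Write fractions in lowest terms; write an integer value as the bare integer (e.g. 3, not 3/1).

(((H:-15/16,(I:7/4,R:21/4):55/16):39/16,K:149/16):131/32,(U:43/8,X:-19/8):131/32)

iteration 1: select U,X (d=3, Q=-133); attach at lengths (43/8, -19/8); label the merged cluster UX
  updated: d(H,UX)=17/2, d(I,UX)=13, d(K,UX)=35/2, d(R,UX)=49/2
iteration 2: select I,R (d=7, Q=-155/2); attach at lengths (7/4, 21/4); label the merged cluster IR
  updated: d(H,IR)=5/2, d(IR,K)=14, d(IR,UX)=61/4
iteration 3: select H,IR (d=5/2, Q=-199/4); attach at lengths (-15/16, 55/16); label the merged cluster HIR
  updated: d(HIR,K)=47/4, d(HIR,UX)=85/8
iteration 4: select HIR,K (d=47/4, Q=-319/8); attach at lengths (39/16, 149/16); label the merged cluster HIKR
  updated: d(HIKR,UX)=131/16
iteration 5: select HIKR,UX (d=131/16); attach at lengths (131/32, 131/32); label the merged cluster HIKRUX
final tree: (((H:-15/16,(I:7/4,R:21/4):55/16):39/16,K:149/16):131/32,(U:43/8,X:-19/8):131/32)
total length: 519/16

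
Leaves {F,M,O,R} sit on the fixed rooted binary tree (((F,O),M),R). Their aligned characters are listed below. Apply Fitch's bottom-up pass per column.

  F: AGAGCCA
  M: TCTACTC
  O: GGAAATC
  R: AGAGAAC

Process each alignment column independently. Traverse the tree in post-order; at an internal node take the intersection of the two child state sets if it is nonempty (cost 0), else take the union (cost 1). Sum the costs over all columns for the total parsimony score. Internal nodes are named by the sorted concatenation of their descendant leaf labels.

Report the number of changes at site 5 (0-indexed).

2

site 0, node FO: F={A} ∪ O={G} → {A,G} (+1)
site 0, node FMO: FO={A,G} ∪ M={T} → {A,G,T} (+1)
site 0, node FMOR: FMO={A,G,T} ∩ R={A} → {A} (+0)
site 1, node FO: F={G} ∩ O={G} → {G} (+0)
site 1, node FMO: FO={G} ∪ M={C} → {C,G} (+1)
site 1, node FMOR: FMO={C,G} ∩ R={G} → {G} (+0)
site 2, node FO: F={A} ∩ O={A} → {A} (+0)
site 2, node FMO: FO={A} ∪ M={T} → {A,T} (+1)
site 2, node FMOR: FMO={A,T} ∩ R={A} → {A} (+0)
site 3, node FO: F={G} ∪ O={A} → {A,G} (+1)
site 3, node FMO: FO={A,G} ∩ M={A} → {A} (+0)
site 3, node FMOR: FMO={A} ∪ R={G} → {A,G} (+1)
site 4, node FO: F={C} ∪ O={A} → {A,C} (+1)
site 4, node FMO: FO={A,C} ∩ M={C} → {C} (+0)
site 4, node FMOR: FMO={C} ∪ R={A} → {A,C} (+1)
site 5, node FO: F={C} ∪ O={T} → {C,T} (+1)
site 5, node FMO: FO={C,T} ∩ M={T} → {T} (+0)
site 5, node FMOR: FMO={T} ∪ R={A} → {A,T} (+1)
site 6, node FO: F={A} ∪ O={C} → {A,C} (+1)
site 6, node FMO: FO={A,C} ∩ M={C} → {C} (+0)
site 6, node FMOR: FMO={C} ∩ R={C} → {C} (+0)
per-site changes: [2, 1, 1, 2, 2, 2, 1]; total = 11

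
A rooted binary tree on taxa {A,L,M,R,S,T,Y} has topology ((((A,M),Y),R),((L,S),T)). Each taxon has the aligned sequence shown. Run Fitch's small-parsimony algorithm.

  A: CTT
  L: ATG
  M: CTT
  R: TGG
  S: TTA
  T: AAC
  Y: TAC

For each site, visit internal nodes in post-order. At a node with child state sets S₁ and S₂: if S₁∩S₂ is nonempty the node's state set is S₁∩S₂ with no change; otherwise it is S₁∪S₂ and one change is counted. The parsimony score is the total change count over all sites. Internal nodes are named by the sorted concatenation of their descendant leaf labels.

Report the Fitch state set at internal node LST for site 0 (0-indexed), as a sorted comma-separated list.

site 0, node AM: A={C} ∩ M={C} → {C} (+0)
site 0, node AMY: AM={C} ∪ Y={T} → {C,T} (+1)
site 0, node AMRY: AMY={C,T} ∩ R={T} → {T} (+0)
site 0, node LS: L={A} ∪ S={T} → {A,T} (+1)
site 0, node LST: LS={A,T} ∩ T={A} → {A} (+0)
site 0, node ALMRSTY: AMRY={T} ∪ LST={A} → {A,T} (+1)
site 1, node AM: A={T} ∩ M={T} → {T} (+0)
site 1, node AMY: AM={T} ∪ Y={A} → {A,T} (+1)
site 1, node AMRY: AMY={A,T} ∪ R={G} → {A,G,T} (+1)
site 1, node LS: L={T} ∩ S={T} → {T} (+0)
site 1, node LST: LS={T} ∪ T={A} → {A,T} (+1)
site 1, node ALMRSTY: AMRY={A,G,T} ∩ LST={A,T} → {A,T} (+0)
site 2, node AM: A={T} ∩ M={T} → {T} (+0)
site 2, node AMY: AM={T} ∪ Y={C} → {C,T} (+1)
site 2, node AMRY: AMY={C,T} ∪ R={G} → {C,G,T} (+1)
site 2, node LS: L={G} ∪ S={A} → {A,G} (+1)
site 2, node LST: LS={A,G} ∪ T={C} → {A,C,G} (+1)
site 2, node ALMRSTY: AMRY={C,G,T} ∩ LST={A,C,G} → {C,G} (+0)
per-site changes: [3, 3, 4]; total = 10

A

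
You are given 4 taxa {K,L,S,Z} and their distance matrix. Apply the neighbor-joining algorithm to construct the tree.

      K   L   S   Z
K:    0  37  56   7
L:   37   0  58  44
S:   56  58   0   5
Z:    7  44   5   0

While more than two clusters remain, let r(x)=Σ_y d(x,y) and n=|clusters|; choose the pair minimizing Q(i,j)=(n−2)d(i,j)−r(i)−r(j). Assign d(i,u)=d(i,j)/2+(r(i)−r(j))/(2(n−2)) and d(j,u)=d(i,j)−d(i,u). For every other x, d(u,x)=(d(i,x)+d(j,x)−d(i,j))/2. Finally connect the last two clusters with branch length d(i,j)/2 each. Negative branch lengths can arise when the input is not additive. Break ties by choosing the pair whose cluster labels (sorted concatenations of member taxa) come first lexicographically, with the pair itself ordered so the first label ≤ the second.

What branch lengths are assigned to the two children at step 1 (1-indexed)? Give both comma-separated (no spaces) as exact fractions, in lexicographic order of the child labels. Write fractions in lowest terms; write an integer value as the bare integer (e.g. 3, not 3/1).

1. join K+L (d=37, Q=-165) ⇒ KL; edges |K|=35/4, |L|=113/4
  updated: d(KL,S)=77/2, d(KL,Z)=7
2. join KL+S (d=77/2, Q=-101/2) ⇒ KLS; edges |KL|=81/4, |S|=73/4
  updated: d(KLS,Z)=-53/4
3. join KLS+Z (d=-53/4) ⇒ KLSZ; edges |KLS|=-53/8, |Z|=-53/8
final tree: (((K:35/4,L:113/4):81/4,S:73/4):-53/8,Z:-53/8)
total length: 249/4

35/4,113/4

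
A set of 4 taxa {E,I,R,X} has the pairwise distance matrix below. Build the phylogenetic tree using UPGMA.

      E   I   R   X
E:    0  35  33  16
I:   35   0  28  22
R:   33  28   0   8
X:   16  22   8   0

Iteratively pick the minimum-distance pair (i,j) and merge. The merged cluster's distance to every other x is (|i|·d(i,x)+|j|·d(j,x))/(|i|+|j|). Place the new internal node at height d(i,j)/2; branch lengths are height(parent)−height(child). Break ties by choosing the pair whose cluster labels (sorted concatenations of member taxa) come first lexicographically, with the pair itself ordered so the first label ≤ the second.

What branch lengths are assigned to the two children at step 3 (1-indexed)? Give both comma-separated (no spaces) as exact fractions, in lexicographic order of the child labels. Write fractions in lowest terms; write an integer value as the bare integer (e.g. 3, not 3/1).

step 1: merge (R,X) at d=8; branch lengths R→4, X→4; new cluster RX
  updated: d(E,RX)=49/2, d(I,RX)=25
step 2: merge (E,RX) at d=49/2; branch lengths E→49/4, RX→33/4; new cluster ERX
  updated: d(ERX,I)=85/3
step 3: merge (ERX,I) at d=85/3; branch lengths ERX→23/12, I→85/6; new cluster EIRX
final tree: ((E:49/4,(R:4,X:4):33/4):23/12,I:85/6)
total length: 535/12

23/12,85/6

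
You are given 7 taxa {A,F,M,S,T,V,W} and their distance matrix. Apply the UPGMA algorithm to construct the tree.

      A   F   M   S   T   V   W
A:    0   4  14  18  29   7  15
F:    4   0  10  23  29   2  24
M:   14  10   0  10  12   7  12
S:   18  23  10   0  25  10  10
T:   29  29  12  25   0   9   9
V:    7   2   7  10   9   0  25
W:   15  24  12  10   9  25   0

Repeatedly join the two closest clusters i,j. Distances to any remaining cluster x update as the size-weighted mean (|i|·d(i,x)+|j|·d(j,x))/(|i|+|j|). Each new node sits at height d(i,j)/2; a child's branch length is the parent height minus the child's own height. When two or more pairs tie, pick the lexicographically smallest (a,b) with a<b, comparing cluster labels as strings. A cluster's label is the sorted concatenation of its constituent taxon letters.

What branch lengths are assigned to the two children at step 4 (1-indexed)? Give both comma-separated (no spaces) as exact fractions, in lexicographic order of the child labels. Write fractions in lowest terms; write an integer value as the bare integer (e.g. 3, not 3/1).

5,5

1. join F+V (d=2) ⇒ FV; edges |F|=1, |V|=1
  updated: d(A,FV)=11/2, d(FV,M)=17/2, d(FV,S)=33/2, d(FV,T)=19, d(FV,W)=49/2
2. join A+FV (d=11/2) ⇒ AFV; edges |A|=11/4, |FV|=7/4
  updated: d(AFV,M)=31/3, d(AFV,S)=17, d(AFV,T)=67/3, d(AFV,W)=64/3
3. join T+W (d=9) ⇒ TW; edges |T|=9/2, |W|=9/2
  updated: d(AFV,TW)=131/6, d(M,TW)=12, d(S,TW)=35/2
4. join M+S (d=10) ⇒ MS; edges |M|=5, |S|=5
  updated: d(AFV,MS)=41/3, d(MS,TW)=59/4
5. join AFV+MS (d=41/3) ⇒ AFMSV; edges |AFV|=49/12, |MS|=11/6
  updated: d(AFMSV,TW)=19
6. join AFMSV+TW (d=19) ⇒ AFMSTVW; edges |AFMSV|=8/3, |TW|=5
final tree: (((A:11/4,(F:1,V:1):7/4):49/12,(M:5,S:5):11/6):8/3,(T:9/2,W:9/2):5)
total length: 469/12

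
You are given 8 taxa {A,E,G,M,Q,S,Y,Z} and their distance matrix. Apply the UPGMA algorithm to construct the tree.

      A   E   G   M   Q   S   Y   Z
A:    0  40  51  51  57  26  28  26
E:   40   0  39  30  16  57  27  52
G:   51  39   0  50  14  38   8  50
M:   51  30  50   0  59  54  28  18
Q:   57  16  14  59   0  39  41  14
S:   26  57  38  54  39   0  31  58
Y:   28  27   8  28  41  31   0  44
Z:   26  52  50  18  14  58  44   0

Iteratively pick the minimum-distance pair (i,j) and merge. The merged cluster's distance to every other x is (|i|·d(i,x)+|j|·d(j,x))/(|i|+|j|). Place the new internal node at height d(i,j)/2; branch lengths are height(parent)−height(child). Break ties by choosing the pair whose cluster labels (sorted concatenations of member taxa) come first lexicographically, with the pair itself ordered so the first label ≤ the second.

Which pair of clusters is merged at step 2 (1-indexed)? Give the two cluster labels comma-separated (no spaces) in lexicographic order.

Q,Z

1. join G+Y (d=8) ⇒ GY; edges |G|=4, |Y|=4
  updated: d(A,GY)=79/2, d(E,GY)=33, d(GY,M)=39, d(GY,Q)=55/2, d(GY,S)=69/2, d(GY,Z)=47
2. join Q+Z (d=14) ⇒ QZ; edges |Q|=7, |Z|=7
  updated: d(A,QZ)=83/2, d(E,QZ)=34, d(GY,QZ)=149/4, d(M,QZ)=77/2, d(QZ,S)=97/2
3. join A+S (d=26) ⇒ AS; edges |A|=13, |S|=13
  updated: d(AS,E)=97/2, d(AS,GY)=37, d(AS,M)=105/2, d(AS,QZ)=45
4. join E+M (d=30) ⇒ EM; edges |E|=15, |M|=15
  updated: d(AS,EM)=101/2, d(EM,GY)=36, d(EM,QZ)=145/4
5. join EM+GY (d=36) ⇒ EGMY; edges |EM|=3, |GY|=14
  updated: d(AS,EGMY)=175/4, d(EGMY,QZ)=147/4
6. join EGMY+QZ (d=147/4) ⇒ EGMQYZ; edges |EGMY|=3/8, |QZ|=91/8
  updated: d(AS,EGMQYZ)=265/6
7. join AS+EGMQYZ (d=265/6) ⇒ AEGMQSYZ; edges |AS|=109/12, |EGMQYZ|=89/24
final tree: ((A:13,S:13):109/12,(((E:15,M:15):3,(G:4,Y:4):14):3/8,(Q:7,Z:7):91/8):89/24)
total length: 2869/24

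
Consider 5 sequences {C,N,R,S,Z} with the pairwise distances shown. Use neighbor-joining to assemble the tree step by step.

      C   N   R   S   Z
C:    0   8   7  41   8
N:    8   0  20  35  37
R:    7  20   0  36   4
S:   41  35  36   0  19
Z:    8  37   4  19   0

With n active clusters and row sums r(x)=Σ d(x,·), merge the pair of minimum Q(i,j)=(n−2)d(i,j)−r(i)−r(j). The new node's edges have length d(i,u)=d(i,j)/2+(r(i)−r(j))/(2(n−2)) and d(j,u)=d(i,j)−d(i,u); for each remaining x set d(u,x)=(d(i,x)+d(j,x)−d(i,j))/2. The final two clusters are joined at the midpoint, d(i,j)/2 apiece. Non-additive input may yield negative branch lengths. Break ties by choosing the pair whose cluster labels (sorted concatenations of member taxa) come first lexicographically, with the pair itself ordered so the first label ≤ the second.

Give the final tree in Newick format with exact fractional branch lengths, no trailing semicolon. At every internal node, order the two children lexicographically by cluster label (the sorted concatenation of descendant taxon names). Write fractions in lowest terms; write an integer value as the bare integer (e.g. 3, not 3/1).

1. join S+Z (d=19, Q=-142) ⇒ SZ; edges |S|=20, |Z|=-1
  updated: d(C,SZ)=15, d(N,SZ)=53/2, d(R,SZ)=21/2
2. join C+N (d=8, Q=-137/2) ⇒ CN; edges |C|=-17/8, |N|=81/8
  updated: d(CN,R)=19/2, d(CN,SZ)=67/4
3. join CN+R (d=19/2, Q=-147/4) ⇒ CNR; edges |CN|=63/8, |R|=13/8
  updated: d(CNR,SZ)=71/8
4. join CNR+SZ (d=71/8) ⇒ CNRSZ; edges |CNR|=71/16, |SZ|=71/16
final tree: (((C:-17/8,N:81/8):63/8,R:13/8):71/16,(S:20,Z:-1):71/16)
total length: 363/8

(((C:-17/8,N:81/8):63/8,R:13/8):71/16,(S:20,Z:-1):71/16)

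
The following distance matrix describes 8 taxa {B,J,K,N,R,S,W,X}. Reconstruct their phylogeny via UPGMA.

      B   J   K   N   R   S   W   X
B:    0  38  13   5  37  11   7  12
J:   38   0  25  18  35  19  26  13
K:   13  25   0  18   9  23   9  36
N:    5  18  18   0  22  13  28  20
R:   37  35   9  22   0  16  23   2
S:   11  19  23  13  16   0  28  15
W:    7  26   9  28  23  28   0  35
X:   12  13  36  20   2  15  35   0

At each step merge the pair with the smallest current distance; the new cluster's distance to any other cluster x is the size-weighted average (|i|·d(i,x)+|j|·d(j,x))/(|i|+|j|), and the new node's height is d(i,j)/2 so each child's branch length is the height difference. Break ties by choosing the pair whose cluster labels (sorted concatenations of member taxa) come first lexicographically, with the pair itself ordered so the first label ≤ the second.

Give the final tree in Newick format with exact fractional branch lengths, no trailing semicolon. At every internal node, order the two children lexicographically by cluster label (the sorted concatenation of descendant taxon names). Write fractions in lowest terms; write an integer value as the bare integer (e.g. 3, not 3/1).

step 1: merge (R,X) at d=2; branch lengths R→1, X→1; new cluster RX
  updated: d(B,RX)=49/2, d(J,RX)=24, d(K,RX)=45/2, d(N,RX)=21, d(RX,S)=31/2, d(RX,W)=29
step 2: merge (B,N) at d=5; branch lengths B→5/2, N→5/2; new cluster BN
  updated: d(BN,J)=28, d(BN,K)=31/2, d(BN,RX)=91/4, d(BN,S)=12, d(BN,W)=35/2
step 3: merge (K,W) at d=9; branch lengths K→9/2, W→9/2; new cluster KW
  updated: d(BN,KW)=33/2, d(J,KW)=51/2, d(KW,RX)=103/4, d(KW,S)=51/2
step 4: merge (BN,S) at d=12; branch lengths BN→7/2, S→6; new cluster BNS
  updated: d(BNS,J)=25, d(BNS,KW)=39/2, d(BNS,RX)=61/3
step 5: merge (BNS,KW) at d=39/2; branch lengths BNS→15/4, KW→21/4; new cluster BKNSW
  updated: d(BKNSW,J)=126/5, d(BKNSW,RX)=45/2
step 6: merge (BKNSW,RX) at d=45/2; branch lengths BKNSW→3/2, RX→41/4; new cluster BKNRSWX
  updated: d(BKNRSWX,J)=174/7
step 7: merge (BKNRSWX,J) at d=174/7; branch lengths BKNRSWX→33/28, J→87/7; new cluster BJKNRSWX
final tree: (((((B:5/2,N:5/2):7/2,S:6):15/4,(K:9/2,W:9/2):21/4):3/2,(R:1,X:1):41/4):33/28,J:87/7)
total length: 419/7

(((((B:5/2,N:5/2):7/2,S:6):15/4,(K:9/2,W:9/2):21/4):3/2,(R:1,X:1):41/4):33/28,J:87/7)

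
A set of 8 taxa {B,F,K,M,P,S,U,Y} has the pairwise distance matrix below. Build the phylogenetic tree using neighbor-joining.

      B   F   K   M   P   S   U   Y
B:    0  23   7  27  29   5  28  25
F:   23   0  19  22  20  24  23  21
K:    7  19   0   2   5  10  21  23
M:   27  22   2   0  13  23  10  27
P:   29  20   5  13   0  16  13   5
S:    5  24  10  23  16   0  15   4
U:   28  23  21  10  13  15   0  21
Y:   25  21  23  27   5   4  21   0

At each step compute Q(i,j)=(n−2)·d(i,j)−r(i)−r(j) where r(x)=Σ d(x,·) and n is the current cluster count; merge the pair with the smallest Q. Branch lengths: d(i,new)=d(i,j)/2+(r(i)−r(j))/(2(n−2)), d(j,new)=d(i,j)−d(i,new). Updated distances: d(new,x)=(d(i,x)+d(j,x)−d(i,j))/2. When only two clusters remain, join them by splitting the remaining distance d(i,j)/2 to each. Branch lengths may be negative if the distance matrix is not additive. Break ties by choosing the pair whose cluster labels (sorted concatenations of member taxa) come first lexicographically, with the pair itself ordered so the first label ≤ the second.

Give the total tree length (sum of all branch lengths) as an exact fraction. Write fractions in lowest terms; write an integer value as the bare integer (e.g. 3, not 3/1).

step 1: merge (B,S) at d=5, Q=-211; branch lengths B→77/12, S→-17/12; new cluster BS
  updated: d(BS,F)=21, d(BS,K)=6, d(BS,M)=45/2, d(BS,P)=20, d(BS,U)=19, d(BS,Y)=12
step 2: merge (K,M) at d=2, Q=-325/2; branch lengths K→-21/20, M→61/20; new cluster KM
  updated: d(BS,KM)=53/4, d(F,KM)=39/2, d(KM,P)=8, d(KM,U)=29/2, d(KM,Y)=24
step 3: merge (P,Y) at d=5, Q=-129; branch lengths P→3/8, Y→37/8; new cluster PY
  updated: d(BS,PY)=27/2, d(F,PY)=18, d(KM,PY)=27/2, d(PY,U)=29/2
step 4: merge (KM,U) at d=29/2, Q=-353/4; branch lengths KM→133/24, U→215/24; new cluster KMU
  updated: d(BS,KMU)=71/8, d(F,KMU)=14, d(KMU,PY)=27/4
step 5: merge (BS,KMU) at d=71/8, Q=-221/4; branch lengths BS→63/8, KMU→1; new cluster BKMSU
  updated: d(BKMSU,F)=209/16, d(BKMSU,PY)=91/16
step 6: merge (BKMSU,F) at d=209/16, Q=-147/4; branch lengths BKMSU→3/8, F→203/16; new cluster BFKMSU
  updated: d(BFKMSU,PY)=85/16
step 7: merge (BFKMSU,PY) at d=85/16; branch lengths BFKMSU→85/32, PY→85/32; new cluster BFKMPSUY
final tree: ((((B:77/12,S:-17/12):63/8,((K:-21/20,M:61/20):133/24,U:215/24):1):3/8,F:203/16):85/32,(P:3/8,Y:37/8):85/32)
total length: 215/4

215/4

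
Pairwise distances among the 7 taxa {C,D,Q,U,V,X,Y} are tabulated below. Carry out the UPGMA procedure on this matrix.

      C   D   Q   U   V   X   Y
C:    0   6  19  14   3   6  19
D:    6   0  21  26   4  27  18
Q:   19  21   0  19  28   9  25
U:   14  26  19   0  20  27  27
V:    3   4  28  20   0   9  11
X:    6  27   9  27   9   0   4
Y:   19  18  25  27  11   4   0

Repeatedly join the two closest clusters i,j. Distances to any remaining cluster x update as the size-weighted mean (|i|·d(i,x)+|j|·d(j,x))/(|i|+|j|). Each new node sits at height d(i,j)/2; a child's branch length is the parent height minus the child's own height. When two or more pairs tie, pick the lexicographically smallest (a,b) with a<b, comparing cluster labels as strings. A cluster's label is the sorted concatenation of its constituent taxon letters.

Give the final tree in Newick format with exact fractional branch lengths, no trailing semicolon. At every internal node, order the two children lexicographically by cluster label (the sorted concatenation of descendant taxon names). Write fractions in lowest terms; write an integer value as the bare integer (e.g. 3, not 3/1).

iteration 1: select C,V (d=3); attach at lengths (3/2, 3/2); label the merged cluster CV
  updated: d(CV,D)=5, d(CV,Q)=47/2, d(CV,U)=17, d(CV,X)=15/2, d(CV,Y)=15
iteration 2: select X,Y (d=4); attach at lengths (2, 2); label the merged cluster XY
  updated: d(CV,XY)=45/4, d(D,XY)=45/2, d(Q,XY)=17, d(U,XY)=27
iteration 3: select CV,D (d=5); attach at lengths (1, 5/2); label the merged cluster CDV
  updated: d(CDV,Q)=68/3, d(CDV,U)=20, d(CDV,XY)=15
iteration 4: select CDV,XY (d=15); attach at lengths (5, 11/2); label the merged cluster CDVXY
  updated: d(CDVXY,Q)=102/5, d(CDVXY,U)=114/5
iteration 5: select Q,U (d=19); attach at lengths (19/2, 19/2); label the merged cluster QU
  updated: d(CDVXY,QU)=108/5
iteration 6: select CDVXY,QU (d=108/5); attach at lengths (33/10, 13/10); label the merged cluster CDQUVXY
final tree: ((((C:3/2,V:3/2):1,D:5/2):5,(X:2,Y:2):11/2):33/10,(Q:19/2,U:19/2):13/10)
total length: 223/5

((((C:3/2,V:3/2):1,D:5/2):5,(X:2,Y:2):11/2):33/10,(Q:19/2,U:19/2):13/10)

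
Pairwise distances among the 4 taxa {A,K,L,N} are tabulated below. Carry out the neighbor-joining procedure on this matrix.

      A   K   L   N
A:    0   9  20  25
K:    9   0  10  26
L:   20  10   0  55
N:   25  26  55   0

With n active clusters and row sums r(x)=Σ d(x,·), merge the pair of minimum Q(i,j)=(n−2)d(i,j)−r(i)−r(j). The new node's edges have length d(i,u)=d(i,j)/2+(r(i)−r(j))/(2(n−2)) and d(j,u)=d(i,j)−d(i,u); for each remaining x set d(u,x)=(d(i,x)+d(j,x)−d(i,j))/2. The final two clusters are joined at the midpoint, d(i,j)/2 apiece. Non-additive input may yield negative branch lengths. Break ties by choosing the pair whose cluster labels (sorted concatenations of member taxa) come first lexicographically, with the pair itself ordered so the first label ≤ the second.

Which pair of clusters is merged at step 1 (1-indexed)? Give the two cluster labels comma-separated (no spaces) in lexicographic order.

A,N

iteration 1: select A,N (d=25, Q=-110); attach at lengths (-1/2, 51/2); label the merged cluster AN
  updated: d(AN,K)=5, d(AN,L)=25
iteration 2: select AN,K (d=5, Q=-40); attach at lengths (10, -5); label the merged cluster AKN
  updated: d(AKN,L)=15
iteration 3: select AKN,L (d=15); attach at lengths (15/2, 15/2); label the merged cluster AKLN
final tree: (((A:-1/2,N:51/2):10,K:-5):15/2,L:15/2)
total length: 45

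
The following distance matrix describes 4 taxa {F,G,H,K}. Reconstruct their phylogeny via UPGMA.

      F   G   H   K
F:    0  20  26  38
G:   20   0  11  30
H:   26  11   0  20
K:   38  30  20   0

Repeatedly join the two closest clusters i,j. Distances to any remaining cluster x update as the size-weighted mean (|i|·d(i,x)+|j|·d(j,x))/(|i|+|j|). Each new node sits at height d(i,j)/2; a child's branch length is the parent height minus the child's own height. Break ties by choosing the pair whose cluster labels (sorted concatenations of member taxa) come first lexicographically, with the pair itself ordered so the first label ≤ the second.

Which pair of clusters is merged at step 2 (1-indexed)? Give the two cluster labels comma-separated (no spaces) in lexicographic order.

1. join G+H (d=11) ⇒ GH; edges |G|=11/2, |H|=11/2
  updated: d(F,GH)=23, d(GH,K)=25
2. join F+GH (d=23) ⇒ FGH; edges |F|=23/2, |GH|=6
  updated: d(FGH,K)=88/3
3. join FGH+K (d=88/3) ⇒ FGHK; edges |FGH|=19/6, |K|=44/3
final tree: ((F:23/2,(G:11/2,H:11/2):6):19/6,K:44/3)
total length: 139/3

F,GH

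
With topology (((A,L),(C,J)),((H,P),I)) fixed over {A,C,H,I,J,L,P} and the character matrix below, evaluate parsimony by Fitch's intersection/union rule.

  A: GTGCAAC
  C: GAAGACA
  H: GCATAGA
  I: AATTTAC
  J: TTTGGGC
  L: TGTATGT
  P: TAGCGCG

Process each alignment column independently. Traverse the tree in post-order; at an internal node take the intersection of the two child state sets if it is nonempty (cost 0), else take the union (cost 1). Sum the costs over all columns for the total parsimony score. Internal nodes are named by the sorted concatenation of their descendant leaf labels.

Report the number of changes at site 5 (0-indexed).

site 0, node AL: A={G} ∪ L={T} → {G,T} (+1)
site 0, node CJ: C={G} ∪ J={T} → {G,T} (+1)
site 0, node ACJL: AL={G,T} ∩ CJ={G,T} → {G,T} (+0)
site 0, node HP: H={G} ∪ P={T} → {G,T} (+1)
site 0, node HIP: HP={G,T} ∪ I={A} → {A,G,T} (+1)
site 0, node ACHIJLP: ACJL={G,T} ∩ HIP={A,G,T} → {G,T} (+0)
site 1, node AL: A={T} ∪ L={G} → {G,T} (+1)
site 1, node CJ: C={A} ∪ J={T} → {A,T} (+1)
site 1, node ACJL: AL={G,T} ∩ CJ={A,T} → {T} (+0)
site 1, node HP: H={C} ∪ P={A} → {A,C} (+1)
site 1, node HIP: HP={A,C} ∩ I={A} → {A} (+0)
site 1, node ACHIJLP: ACJL={T} ∪ HIP={A} → {A,T} (+1)
site 2, node AL: A={G} ∪ L={T} → {G,T} (+1)
site 2, node CJ: C={A} ∪ J={T} → {A,T} (+1)
site 2, node ACJL: AL={G,T} ∩ CJ={A,T} → {T} (+0)
site 2, node HP: H={A} ∪ P={G} → {A,G} (+1)
site 2, node HIP: HP={A,G} ∪ I={T} → {A,G,T} (+1)
site 2, node ACHIJLP: ACJL={T} ∩ HIP={A,G,T} → {T} (+0)
site 3, node AL: A={C} ∪ L={A} → {A,C} (+1)
site 3, node CJ: C={G} ∩ J={G} → {G} (+0)
site 3, node ACJL: AL={A,C} ∪ CJ={G} → {A,C,G} (+1)
site 3, node HP: H={T} ∪ P={C} → {C,T} (+1)
site 3, node HIP: HP={C,T} ∩ I={T} → {T} (+0)
site 3, node ACHIJLP: ACJL={A,C,G} ∪ HIP={T} → {A,C,G,T} (+1)
site 4, node AL: A={A} ∪ L={T} → {A,T} (+1)
site 4, node CJ: C={A} ∪ J={G} → {A,G} (+1)
site 4, node ACJL: AL={A,T} ∩ CJ={A,G} → {A} (+0)
site 4, node HP: H={A} ∪ P={G} → {A,G} (+1)
site 4, node HIP: HP={A,G} ∪ I={T} → {A,G,T} (+1)
site 4, node ACHIJLP: ACJL={A} ∩ HIP={A,G,T} → {A} (+0)
site 5, node AL: A={A} ∪ L={G} → {A,G} (+1)
site 5, node CJ: C={C} ∪ J={G} → {C,G} (+1)
site 5, node ACJL: AL={A,G} ∩ CJ={C,G} → {G} (+0)
site 5, node HP: H={G} ∪ P={C} → {C,G} (+1)
site 5, node HIP: HP={C,G} ∪ I={A} → {A,C,G} (+1)
site 5, node ACHIJLP: ACJL={G} ∩ HIP={A,C,G} → {G} (+0)
site 6, node AL: A={C} ∪ L={T} → {C,T} (+1)
site 6, node CJ: C={A} ∪ J={C} → {A,C} (+1)
site 6, node ACJL: AL={C,T} ∩ CJ={A,C} → {C} (+0)
site 6, node HP: H={A} ∪ P={G} → {A,G} (+1)
site 6, node HIP: HP={A,G} ∪ I={C} → {A,C,G} (+1)
site 6, node ACHIJLP: ACJL={C} ∩ HIP={A,C,G} → {C} (+0)
per-site changes: [4, 4, 4, 4, 4, 4, 4]; total = 28

4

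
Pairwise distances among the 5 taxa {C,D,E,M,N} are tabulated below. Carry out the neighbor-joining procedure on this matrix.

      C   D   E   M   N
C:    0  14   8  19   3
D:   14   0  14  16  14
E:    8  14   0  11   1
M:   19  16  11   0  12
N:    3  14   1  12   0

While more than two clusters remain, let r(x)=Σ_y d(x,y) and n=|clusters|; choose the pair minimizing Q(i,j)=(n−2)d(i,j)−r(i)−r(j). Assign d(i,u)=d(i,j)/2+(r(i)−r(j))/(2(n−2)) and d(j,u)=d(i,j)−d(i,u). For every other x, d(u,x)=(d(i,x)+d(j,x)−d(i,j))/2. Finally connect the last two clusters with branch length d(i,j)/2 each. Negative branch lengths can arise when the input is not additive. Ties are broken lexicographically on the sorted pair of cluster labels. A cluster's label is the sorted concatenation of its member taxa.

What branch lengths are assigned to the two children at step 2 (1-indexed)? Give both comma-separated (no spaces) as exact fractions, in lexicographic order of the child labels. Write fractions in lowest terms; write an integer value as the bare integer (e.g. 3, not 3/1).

iteration 1: select D,M (d=16, Q=-68); attach at lengths (8, 8); label the merged cluster DM
  updated: d(C,DM)=17/2, d(DM,E)=9/2, d(DM,N)=5
iteration 2: select C,N (d=3, Q=-45/2); attach at lengths (33/8, -9/8); label the merged cluster CN
  updated: d(CN,DM)=21/4, d(CN,E)=3
iteration 3: select CN,DM (d=21/4, Q=-51/4); attach at lengths (15/8, 27/8); label the merged cluster CDMN
  updated: d(CDMN,E)=9/8
iteration 4: select CDMN,E (d=9/8); attach at lengths (9/16, 9/16); label the merged cluster CDEMN
final tree: (((C:33/8,N:-9/8):15/8,(D:8,M:8):27/8):9/16,E:9/16)
total length: 203/8

33/8,-9/8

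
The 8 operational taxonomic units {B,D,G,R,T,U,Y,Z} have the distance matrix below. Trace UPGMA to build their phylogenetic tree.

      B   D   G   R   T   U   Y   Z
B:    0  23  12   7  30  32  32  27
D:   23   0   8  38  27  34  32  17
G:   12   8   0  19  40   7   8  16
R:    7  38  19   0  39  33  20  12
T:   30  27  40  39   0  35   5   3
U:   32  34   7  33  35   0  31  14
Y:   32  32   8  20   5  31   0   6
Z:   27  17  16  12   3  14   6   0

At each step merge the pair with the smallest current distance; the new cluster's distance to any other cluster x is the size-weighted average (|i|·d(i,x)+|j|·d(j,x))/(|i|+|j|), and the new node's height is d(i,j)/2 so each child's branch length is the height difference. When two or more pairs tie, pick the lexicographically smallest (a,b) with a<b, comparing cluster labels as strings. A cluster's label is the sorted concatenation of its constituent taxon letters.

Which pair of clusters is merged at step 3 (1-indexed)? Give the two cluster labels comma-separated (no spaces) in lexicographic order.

1. join T+Z (d=3) ⇒ TZ; edges |T|=3/2, |Z|=3/2
  updated: d(B,TZ)=57/2, d(D,TZ)=22, d(G,TZ)=28, d(R,TZ)=51/2, d(TZ,U)=49/2, d(TZ,Y)=11/2
2. join TZ+Y (d=11/2) ⇒ TYZ; edges |TZ|=5/4, |Y|=11/4
  updated: d(B,TYZ)=89/3, d(D,TYZ)=76/3, d(G,TYZ)=64/3, d(R,TYZ)=71/3, d(TYZ,U)=80/3
3. join B+R (d=7) ⇒ BR; edges |B|=7/2, |R|=7/2
  updated: d(BR,D)=61/2, d(BR,G)=31/2, d(BR,TYZ)=80/3, d(BR,U)=65/2
4. join G+U (d=7) ⇒ GU; edges |G|=7/2, |U|=7/2
  updated: d(BR,GU)=24, d(D,GU)=21, d(GU,TYZ)=24
5. join D+GU (d=21) ⇒ DGU; edges |D|=21/2, |GU|=7
  updated: d(BR,DGU)=157/6, d(DGU,TYZ)=220/9
6. join DGU+TYZ (d=220/9) ⇒ DGTUYZ; edges |DGU|=31/18, |TYZ|=341/36
  updated: d(BR,DGTUYZ)=317/12
7. join BR+DGTUYZ (d=317/12) ⇒ BDGRTUYZ; edges |BR|=233/24, |DGTUYZ|=71/72
final tree: ((B:7/2,R:7/2):233/24,((D:21/2,(G:7/2,U:7/2):7):31/18,((T:3/2,Z:3/2):5/4,Y:11/4):341/36):71/72)
total length: 1087/18

B,R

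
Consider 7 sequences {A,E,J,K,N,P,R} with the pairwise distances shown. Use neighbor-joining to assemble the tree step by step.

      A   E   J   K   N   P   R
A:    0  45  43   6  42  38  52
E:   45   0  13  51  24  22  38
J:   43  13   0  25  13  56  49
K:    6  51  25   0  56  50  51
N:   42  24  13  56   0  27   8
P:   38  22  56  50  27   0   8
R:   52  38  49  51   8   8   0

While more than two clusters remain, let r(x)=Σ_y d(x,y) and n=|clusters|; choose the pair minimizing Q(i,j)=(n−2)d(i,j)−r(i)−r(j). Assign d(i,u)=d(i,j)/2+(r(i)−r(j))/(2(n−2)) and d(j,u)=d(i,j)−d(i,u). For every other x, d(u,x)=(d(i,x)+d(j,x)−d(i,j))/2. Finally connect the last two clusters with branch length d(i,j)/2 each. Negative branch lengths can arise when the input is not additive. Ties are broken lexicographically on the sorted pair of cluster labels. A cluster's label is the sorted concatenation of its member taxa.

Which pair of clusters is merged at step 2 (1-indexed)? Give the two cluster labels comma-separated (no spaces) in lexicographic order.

P,R

iteration 1: select A,K (d=6, Q=-435); attach at lengths (17/10, 43/10); label the merged cluster AK
  updated: d(AK,E)=45, d(AK,J)=31, d(AK,N)=46, d(AK,P)=41, d(AK,R)=97/2
iteration 2: select P,R (d=8, Q=-547/2); attach at lengths (69/16, 59/16); label the merged cluster PR
  updated: d(AK,PR)=163/4, d(E,PR)=26, d(J,PR)=97/2, d(N,PR)=27/2
iteration 3: select N,PR (d=27/2, Q=-739/4); attach at lengths (11/8, 97/8); label the merged cluster NPR
  updated: d(AK,NPR)=293/8, d(E,NPR)=73/4, d(J,NPR)=24
iteration 4: select AK,J (d=31, Q=-949/8); attach at lengths (853/32, 139/32); label the merged cluster AJK
  updated: d(AJK,E)=27/2, d(AJK,NPR)=237/16
iteration 5: select AJK,E (d=27/2, Q=-745/16); attach at lengths (161/32, 271/32); label the merged cluster AEJK
  updated: d(AEJK,NPR)=313/32
iteration 6: select AEJK,NPR (d=313/32); attach at lengths (313/64, 313/64); label the merged cluster AEJKNPR
final tree: ((((A:17/10,K:43/10):853/32,J:139/32):161/32,E:271/32):313/64,(N:11/8,(P:69/16,R:59/16):97/8):313/64)
total length: 2617/32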